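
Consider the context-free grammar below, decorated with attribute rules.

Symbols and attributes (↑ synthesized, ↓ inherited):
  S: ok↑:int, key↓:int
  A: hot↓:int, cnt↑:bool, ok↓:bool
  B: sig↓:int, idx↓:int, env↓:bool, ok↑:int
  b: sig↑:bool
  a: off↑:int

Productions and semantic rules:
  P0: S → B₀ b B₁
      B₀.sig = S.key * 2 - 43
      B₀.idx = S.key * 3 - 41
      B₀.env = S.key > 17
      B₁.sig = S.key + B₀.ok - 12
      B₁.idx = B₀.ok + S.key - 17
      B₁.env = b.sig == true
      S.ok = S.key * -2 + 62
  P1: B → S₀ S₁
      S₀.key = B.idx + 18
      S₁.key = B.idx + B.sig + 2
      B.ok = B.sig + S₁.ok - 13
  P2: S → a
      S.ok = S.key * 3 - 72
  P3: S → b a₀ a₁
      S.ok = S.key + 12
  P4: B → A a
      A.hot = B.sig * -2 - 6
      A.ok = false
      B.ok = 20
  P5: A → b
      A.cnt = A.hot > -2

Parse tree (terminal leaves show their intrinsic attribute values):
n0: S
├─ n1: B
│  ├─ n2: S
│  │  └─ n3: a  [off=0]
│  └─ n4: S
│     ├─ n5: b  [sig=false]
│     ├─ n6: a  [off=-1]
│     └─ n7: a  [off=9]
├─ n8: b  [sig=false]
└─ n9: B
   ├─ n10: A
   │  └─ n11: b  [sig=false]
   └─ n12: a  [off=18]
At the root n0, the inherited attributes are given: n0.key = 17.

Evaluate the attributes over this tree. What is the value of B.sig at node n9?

-2

1. n0.key = 17  [given at root]
2. n1.sig = -9  [S.key * 2 - 43]
3. n1.idx = 10  [S.key * 3 - 41]
4. n1.env = false  [S.key > 17]
5. n2.key = 28  [B.idx + 18]
6. n3.off = 0  [terminal]
7. n2.ok = 12  [S.key * 3 - 72]
8. n4.key = 3  [B.idx + B.sig + 2]
9. n5.sig = false  [terminal]
10. n6.off = -1  [terminal]
11. n7.off = 9  [terminal]
12. n4.ok = 15  [S.key + 12]
13. n1.ok = -7  [B.sig + S₁.ok - 13]
14. n8.sig = false  [terminal]
15. n9.sig = -2  [S.key + B₀.ok - 12]
16. n9.idx = -7  [B₀.ok + S.key - 17]
17. n9.env = false  [b.sig == true]
18. n10.hot = -2  [B.sig * -2 - 6]
19. n10.ok = false  [false]
20. n11.sig = false  [terminal]
21. n10.cnt = false  [A.hot > -2]
22. n12.off = 18  [terminal]
23. n9.ok = 20  [20]
24. n0.ok = 28  [S.key * -2 + 62]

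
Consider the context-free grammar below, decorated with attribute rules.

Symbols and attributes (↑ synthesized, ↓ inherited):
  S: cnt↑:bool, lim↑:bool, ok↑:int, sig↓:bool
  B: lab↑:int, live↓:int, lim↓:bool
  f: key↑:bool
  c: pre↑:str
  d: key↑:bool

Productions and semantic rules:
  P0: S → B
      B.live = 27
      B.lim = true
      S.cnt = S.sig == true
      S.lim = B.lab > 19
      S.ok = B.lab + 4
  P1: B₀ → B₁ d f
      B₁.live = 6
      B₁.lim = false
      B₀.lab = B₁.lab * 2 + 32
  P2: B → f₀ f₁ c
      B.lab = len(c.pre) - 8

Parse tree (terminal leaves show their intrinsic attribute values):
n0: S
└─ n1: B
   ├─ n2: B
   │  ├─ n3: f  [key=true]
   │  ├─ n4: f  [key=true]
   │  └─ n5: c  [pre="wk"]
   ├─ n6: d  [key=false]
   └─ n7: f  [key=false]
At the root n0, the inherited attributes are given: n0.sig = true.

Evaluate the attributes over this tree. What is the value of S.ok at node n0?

1. n0.sig = true  [given at root]
2. n1.live = 27  [27]
3. n1.lim = true  [true]
4. n2.live = 6  [6]
5. n2.lim = false  [false]
6. n3.key = true  [terminal]
7. n4.key = true  [terminal]
8. n5.pre = "wk"  [terminal]
9. n2.lab = -6  [len(c.pre) - 8]
10. n6.key = false  [terminal]
11. n7.key = false  [terminal]
12. n1.lab = 20  [B₁.lab * 2 + 32]
13. n0.cnt = true  [S.sig == true]
14. n0.lim = true  [B.lab > 19]
15. n0.ok = 24  [B.lab + 4]

24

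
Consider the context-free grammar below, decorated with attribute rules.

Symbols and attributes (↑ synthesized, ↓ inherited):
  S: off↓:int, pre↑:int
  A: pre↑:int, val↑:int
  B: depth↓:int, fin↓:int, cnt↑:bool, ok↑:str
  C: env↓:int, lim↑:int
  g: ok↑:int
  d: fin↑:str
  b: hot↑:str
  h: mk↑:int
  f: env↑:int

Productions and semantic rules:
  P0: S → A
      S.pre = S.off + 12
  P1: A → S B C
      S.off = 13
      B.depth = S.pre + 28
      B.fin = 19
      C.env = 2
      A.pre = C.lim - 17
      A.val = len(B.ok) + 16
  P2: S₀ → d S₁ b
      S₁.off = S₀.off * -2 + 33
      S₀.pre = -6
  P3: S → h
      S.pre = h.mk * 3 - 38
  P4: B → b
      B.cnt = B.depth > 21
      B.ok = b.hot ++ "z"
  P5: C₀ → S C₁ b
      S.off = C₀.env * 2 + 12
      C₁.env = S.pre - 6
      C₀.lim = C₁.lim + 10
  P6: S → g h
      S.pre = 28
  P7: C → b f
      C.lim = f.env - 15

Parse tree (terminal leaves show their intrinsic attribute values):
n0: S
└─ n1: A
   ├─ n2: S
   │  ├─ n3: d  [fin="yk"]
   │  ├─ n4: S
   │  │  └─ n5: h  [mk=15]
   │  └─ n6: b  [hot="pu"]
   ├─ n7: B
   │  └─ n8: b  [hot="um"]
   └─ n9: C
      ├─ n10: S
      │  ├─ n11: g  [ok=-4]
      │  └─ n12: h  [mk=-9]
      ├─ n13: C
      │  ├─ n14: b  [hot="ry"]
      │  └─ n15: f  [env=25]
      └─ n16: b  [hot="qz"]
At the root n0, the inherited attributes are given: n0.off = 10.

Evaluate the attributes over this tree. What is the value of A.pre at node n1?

3

1. n0.off = 10  [given at root]
2. n2.off = 13  [13]
3. n3.fin = "yk"  [terminal]
4. n4.off = 7  [S₀.off * -2 + 33]
5. n5.mk = 15  [terminal]
6. n4.pre = 7  [h.mk * 3 - 38]
7. n6.hot = "pu"  [terminal]
8. n2.pre = -6  [-6]
9. n7.depth = 22  [S.pre + 28]
10. n7.fin = 19  [19]
11. n8.hot = "um"  [terminal]
12. n7.cnt = true  [B.depth > 21]
13. n7.ok = "umz"  [b.hot ++ "z"]
14. n9.env = 2  [2]
15. n10.off = 16  [C₀.env * 2 + 12]
16. n11.ok = -4  [terminal]
17. n12.mk = -9  [terminal]
18. n10.pre = 28  [28]
19. n13.env = 22  [S.pre - 6]
20. n14.hot = "ry"  [terminal]
21. n15.env = 25  [terminal]
22. n13.lim = 10  [f.env - 15]
23. n16.hot = "qz"  [terminal]
24. n9.lim = 20  [C₁.lim + 10]
25. n1.pre = 3  [C.lim - 17]
26. n1.val = 19  [len(B.ok) + 16]
27. n0.pre = 22  [S.off + 12]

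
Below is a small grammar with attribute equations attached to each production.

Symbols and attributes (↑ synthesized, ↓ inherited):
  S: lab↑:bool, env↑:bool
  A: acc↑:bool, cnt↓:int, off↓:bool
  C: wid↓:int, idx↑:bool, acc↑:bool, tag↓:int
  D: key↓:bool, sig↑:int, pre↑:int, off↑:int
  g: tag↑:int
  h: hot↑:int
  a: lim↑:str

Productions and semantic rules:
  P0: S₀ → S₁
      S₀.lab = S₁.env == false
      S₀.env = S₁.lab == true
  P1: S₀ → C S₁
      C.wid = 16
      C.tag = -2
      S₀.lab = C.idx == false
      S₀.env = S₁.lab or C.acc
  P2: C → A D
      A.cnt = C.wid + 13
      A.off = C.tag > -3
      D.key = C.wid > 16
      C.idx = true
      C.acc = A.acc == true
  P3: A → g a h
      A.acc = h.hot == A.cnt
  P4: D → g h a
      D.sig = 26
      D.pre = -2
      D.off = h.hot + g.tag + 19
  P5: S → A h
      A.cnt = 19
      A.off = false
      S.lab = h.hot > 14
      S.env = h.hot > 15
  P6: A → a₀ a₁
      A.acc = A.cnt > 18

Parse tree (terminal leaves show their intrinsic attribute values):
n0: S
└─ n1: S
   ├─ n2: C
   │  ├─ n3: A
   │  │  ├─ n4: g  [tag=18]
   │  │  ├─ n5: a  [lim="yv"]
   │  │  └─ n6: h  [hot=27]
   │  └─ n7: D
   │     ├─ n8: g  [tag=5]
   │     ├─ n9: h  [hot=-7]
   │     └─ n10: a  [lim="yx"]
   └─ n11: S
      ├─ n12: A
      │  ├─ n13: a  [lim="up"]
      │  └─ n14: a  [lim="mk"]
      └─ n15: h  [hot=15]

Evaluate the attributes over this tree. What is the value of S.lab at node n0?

1. n2.wid = 16  [16]
2. n2.tag = -2  [-2]
3. n3.cnt = 29  [C.wid + 13]
4. n3.off = true  [C.tag > -3]
5. n4.tag = 18  [terminal]
6. n5.lim = "yv"  [terminal]
7. n6.hot = 27  [terminal]
8. n3.acc = false  [h.hot == A.cnt]
9. n7.key = false  [C.wid > 16]
10. n8.tag = 5  [terminal]
11. n9.hot = -7  [terminal]
12. n10.lim = "yx"  [terminal]
13. n7.sig = 26  [26]
14. n7.pre = -2  [-2]
15. n7.off = 17  [h.hot + g.tag + 19]
16. n2.idx = true  [true]
17. n2.acc = false  [A.acc == true]
18. n12.cnt = 19  [19]
19. n12.off = false  [false]
20. n13.lim = "up"  [terminal]
21. n14.lim = "mk"  [terminal]
22. n12.acc = true  [A.cnt > 18]
23. n15.hot = 15  [terminal]
24. n11.lab = true  [h.hot > 14]
25. n11.env = false  [h.hot > 15]
26. n1.lab = false  [C.idx == false]
27. n1.env = true  [S₁.lab or C.acc]
28. n0.lab = false  [S₁.env == false]
29. n0.env = false  [S₁.lab == true]

false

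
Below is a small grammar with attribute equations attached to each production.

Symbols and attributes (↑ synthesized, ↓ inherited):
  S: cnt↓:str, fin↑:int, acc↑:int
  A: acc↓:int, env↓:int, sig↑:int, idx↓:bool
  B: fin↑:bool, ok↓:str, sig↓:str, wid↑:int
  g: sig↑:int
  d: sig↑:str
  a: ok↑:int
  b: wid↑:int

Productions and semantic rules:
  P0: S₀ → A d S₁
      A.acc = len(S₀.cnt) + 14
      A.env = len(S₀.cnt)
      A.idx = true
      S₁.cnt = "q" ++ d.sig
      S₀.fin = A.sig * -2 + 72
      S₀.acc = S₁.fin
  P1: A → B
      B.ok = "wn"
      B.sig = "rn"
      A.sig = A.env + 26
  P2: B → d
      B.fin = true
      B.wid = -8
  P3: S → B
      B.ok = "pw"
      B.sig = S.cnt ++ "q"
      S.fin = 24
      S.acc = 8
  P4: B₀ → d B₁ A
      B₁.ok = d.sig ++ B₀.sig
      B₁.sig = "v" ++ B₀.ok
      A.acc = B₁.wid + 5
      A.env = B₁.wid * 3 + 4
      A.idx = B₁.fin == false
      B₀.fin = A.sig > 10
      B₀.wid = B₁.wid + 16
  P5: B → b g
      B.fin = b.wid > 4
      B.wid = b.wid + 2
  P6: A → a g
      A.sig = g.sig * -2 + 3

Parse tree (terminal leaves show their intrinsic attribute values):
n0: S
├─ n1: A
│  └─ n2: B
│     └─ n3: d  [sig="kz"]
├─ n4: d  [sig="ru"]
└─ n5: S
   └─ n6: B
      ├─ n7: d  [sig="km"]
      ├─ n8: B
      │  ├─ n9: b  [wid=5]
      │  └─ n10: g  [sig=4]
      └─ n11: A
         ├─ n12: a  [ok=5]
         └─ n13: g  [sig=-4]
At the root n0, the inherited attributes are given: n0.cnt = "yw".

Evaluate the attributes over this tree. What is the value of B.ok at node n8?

"kmqruq"

1. n0.cnt = "yw"  [given at root]
2. n1.acc = 16  [len(S₀.cnt) + 14]
3. n1.env = 2  [len(S₀.cnt)]
4. n1.idx = true  [true]
5. n2.ok = "wn"  ["wn"]
6. n2.sig = "rn"  ["rn"]
7. n3.sig = "kz"  [terminal]
8. n2.fin = true  [true]
9. n2.wid = -8  [-8]
10. n1.sig = 28  [A.env + 26]
11. n4.sig = "ru"  [terminal]
12. n5.cnt = "qru"  ["q" ++ d.sig]
13. n6.ok = "pw"  ["pw"]
14. n6.sig = "qruq"  [S.cnt ++ "q"]
15. n7.sig = "km"  [terminal]
16. n8.ok = "kmqruq"  [d.sig ++ B₀.sig]
17. n8.sig = "vpw"  ["v" ++ B₀.ok]
18. n9.wid = 5  [terminal]
19. n10.sig = 4  [terminal]
20. n8.fin = true  [b.wid > 4]
21. n8.wid = 7  [b.wid + 2]
22. n11.acc = 12  [B₁.wid + 5]
23. n11.env = 25  [B₁.wid * 3 + 4]
24. n11.idx = false  [B₁.fin == false]
25. n12.ok = 5  [terminal]
26. n13.sig = -4  [terminal]
27. n11.sig = 11  [g.sig * -2 + 3]
28. n6.fin = true  [A.sig > 10]
29. n6.wid = 23  [B₁.wid + 16]
30. n5.fin = 24  [24]
31. n5.acc = 8  [8]
32. n0.fin = 16  [A.sig * -2 + 72]
33. n0.acc = 24  [S₁.fin]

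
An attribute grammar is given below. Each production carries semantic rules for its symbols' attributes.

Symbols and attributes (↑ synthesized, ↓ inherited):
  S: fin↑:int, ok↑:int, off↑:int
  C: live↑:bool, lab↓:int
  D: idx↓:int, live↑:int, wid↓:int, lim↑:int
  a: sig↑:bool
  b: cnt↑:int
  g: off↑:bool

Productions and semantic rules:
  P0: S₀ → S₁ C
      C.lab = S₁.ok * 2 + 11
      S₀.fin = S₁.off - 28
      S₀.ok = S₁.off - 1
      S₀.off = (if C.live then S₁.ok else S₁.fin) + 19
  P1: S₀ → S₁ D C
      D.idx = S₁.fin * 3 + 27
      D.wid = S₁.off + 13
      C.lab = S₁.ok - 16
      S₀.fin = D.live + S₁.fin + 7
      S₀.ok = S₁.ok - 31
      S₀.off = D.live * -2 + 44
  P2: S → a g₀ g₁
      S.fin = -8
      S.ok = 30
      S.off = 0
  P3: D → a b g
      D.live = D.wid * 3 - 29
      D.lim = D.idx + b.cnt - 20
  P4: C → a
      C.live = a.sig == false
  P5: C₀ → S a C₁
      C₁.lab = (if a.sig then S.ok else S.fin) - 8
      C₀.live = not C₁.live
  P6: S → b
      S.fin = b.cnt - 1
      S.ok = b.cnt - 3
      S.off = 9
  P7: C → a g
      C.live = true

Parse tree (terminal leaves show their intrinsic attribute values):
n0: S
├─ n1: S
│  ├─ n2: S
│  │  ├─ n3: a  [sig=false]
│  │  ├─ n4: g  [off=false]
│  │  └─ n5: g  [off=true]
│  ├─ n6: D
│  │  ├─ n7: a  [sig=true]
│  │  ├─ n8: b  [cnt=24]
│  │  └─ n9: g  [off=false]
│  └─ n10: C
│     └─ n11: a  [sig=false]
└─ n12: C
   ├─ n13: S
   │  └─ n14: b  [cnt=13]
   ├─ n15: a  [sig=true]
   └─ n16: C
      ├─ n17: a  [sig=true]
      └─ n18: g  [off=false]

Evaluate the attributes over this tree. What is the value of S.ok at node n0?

23

1. n3.sig = false  [terminal]
2. n4.off = false  [terminal]
3. n5.off = true  [terminal]
4. n2.fin = -8  [-8]
5. n2.ok = 30  [30]
6. n2.off = 0  [0]
7. n6.idx = 3  [S₁.fin * 3 + 27]
8. n6.wid = 13  [S₁.off + 13]
9. n7.sig = true  [terminal]
10. n8.cnt = 24  [terminal]
11. n9.off = false  [terminal]
12. n6.live = 10  [D.wid * 3 - 29]
13. n6.lim = 7  [D.idx + b.cnt - 20]
14. n10.lab = 14  [S₁.ok - 16]
15. n11.sig = false  [terminal]
16. n10.live = true  [a.sig == false]
17. n1.fin = 9  [D.live + S₁.fin + 7]
18. n1.ok = -1  [S₁.ok - 31]
19. n1.off = 24  [D.live * -2 + 44]
20. n12.lab = 9  [S₁.ok * 2 + 11]
21. n14.cnt = 13  [terminal]
22. n13.fin = 12  [b.cnt - 1]
23. n13.ok = 10  [b.cnt - 3]
24. n13.off = 9  [9]
25. n15.sig = true  [terminal]
26. n16.lab = 2  [(if a.sig then S.ok else S.fin) - 8]
27. n17.sig = true  [terminal]
28. n18.off = false  [terminal]
29. n16.live = true  [true]
30. n12.live = false  [not C₁.live]
31. n0.fin = -4  [S₁.off - 28]
32. n0.ok = 23  [S₁.off - 1]
33. n0.off = 28  [(if C.live then S₁.ok else S₁.fin) + 19]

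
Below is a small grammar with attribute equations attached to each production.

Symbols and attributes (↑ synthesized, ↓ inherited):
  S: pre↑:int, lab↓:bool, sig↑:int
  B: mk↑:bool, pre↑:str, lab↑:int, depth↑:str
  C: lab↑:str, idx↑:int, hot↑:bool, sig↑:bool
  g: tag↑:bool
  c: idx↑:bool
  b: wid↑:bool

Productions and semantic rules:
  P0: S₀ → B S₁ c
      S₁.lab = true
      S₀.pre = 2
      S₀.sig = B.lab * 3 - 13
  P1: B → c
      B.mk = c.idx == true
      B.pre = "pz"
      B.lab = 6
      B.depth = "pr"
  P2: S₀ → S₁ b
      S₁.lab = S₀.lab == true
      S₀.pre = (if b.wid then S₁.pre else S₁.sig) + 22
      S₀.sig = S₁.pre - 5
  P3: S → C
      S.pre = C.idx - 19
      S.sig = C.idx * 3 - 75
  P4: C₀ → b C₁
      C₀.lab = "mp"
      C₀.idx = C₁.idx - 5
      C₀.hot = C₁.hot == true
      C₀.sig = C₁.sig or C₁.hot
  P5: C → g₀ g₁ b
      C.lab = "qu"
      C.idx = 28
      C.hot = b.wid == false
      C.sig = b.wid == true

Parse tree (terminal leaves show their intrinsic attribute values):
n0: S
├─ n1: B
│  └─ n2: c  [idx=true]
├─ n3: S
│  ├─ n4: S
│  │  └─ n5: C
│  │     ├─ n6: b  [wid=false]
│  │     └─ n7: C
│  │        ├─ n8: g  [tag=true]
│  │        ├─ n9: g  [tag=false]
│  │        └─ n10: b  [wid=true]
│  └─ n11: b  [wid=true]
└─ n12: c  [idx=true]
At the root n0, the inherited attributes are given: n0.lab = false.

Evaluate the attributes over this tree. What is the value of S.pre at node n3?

1. n0.lab = false  [given at root]
2. n2.idx = true  [terminal]
3. n1.mk = true  [c.idx == true]
4. n1.pre = "pz"  ["pz"]
5. n1.lab = 6  [6]
6. n1.depth = "pr"  ["pr"]
7. n3.lab = true  [true]
8. n4.lab = true  [S₀.lab == true]
9. n6.wid = false  [terminal]
10. n8.tag = true  [terminal]
11. n9.tag = false  [terminal]
12. n10.wid = true  [terminal]
13. n7.lab = "qu"  ["qu"]
14. n7.idx = 28  [28]
15. n7.hot = false  [b.wid == false]
16. n7.sig = true  [b.wid == true]
17. n5.lab = "mp"  ["mp"]
18. n5.idx = 23  [C₁.idx - 5]
19. n5.hot = false  [C₁.hot == true]
20. n5.sig = true  [C₁.sig or C₁.hot]
21. n4.pre = 4  [C.idx - 19]
22. n4.sig = -6  [C.idx * 3 - 75]
23. n11.wid = true  [terminal]
24. n3.pre = 26  [(if b.wid then S₁.pre else S₁.sig) + 22]
25. n3.sig = -1  [S₁.pre - 5]
26. n12.idx = true  [terminal]
27. n0.pre = 2  [2]
28. n0.sig = 5  [B.lab * 3 - 13]

26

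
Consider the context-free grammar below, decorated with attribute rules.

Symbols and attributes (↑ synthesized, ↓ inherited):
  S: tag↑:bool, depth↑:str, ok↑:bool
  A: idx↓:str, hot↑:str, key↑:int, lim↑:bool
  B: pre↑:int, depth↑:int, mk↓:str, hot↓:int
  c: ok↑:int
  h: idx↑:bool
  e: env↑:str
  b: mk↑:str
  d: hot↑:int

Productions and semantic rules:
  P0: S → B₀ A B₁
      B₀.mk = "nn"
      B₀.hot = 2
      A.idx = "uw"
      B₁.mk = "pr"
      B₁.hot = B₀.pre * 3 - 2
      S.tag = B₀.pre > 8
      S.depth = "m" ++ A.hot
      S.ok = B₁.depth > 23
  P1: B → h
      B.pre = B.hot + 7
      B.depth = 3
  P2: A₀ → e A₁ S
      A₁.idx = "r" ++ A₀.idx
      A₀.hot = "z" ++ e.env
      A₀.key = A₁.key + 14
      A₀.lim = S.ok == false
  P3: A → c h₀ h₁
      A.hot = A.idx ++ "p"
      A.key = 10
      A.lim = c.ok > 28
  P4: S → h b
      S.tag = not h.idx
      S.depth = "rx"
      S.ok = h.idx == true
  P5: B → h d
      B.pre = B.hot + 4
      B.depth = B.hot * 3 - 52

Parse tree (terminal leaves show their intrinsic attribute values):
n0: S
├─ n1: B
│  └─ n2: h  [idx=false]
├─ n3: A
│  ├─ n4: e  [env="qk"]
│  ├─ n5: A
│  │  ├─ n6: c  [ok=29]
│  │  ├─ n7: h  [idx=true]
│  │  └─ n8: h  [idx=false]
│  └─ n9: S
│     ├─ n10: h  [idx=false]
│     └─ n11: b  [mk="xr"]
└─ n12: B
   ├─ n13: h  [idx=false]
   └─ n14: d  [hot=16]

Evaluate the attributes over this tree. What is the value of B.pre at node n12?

29

1. n1.mk = "nn"  ["nn"]
2. n1.hot = 2  [2]
3. n2.idx = false  [terminal]
4. n1.pre = 9  [B.hot + 7]
5. n1.depth = 3  [3]
6. n3.idx = "uw"  ["uw"]
7. n4.env = "qk"  [terminal]
8. n5.idx = "ruw"  ["r" ++ A₀.idx]
9. n6.ok = 29  [terminal]
10. n7.idx = true  [terminal]
11. n8.idx = false  [terminal]
12. n5.hot = "ruwp"  [A.idx ++ "p"]
13. n5.key = 10  [10]
14. n5.lim = true  [c.ok > 28]
15. n10.idx = false  [terminal]
16. n11.mk = "xr"  [terminal]
17. n9.tag = true  [not h.idx]
18. n9.depth = "rx"  ["rx"]
19. n9.ok = false  [h.idx == true]
20. n3.hot = "zqk"  ["z" ++ e.env]
21. n3.key = 24  [A₁.key + 14]
22. n3.lim = true  [S.ok == false]
23. n12.mk = "pr"  ["pr"]
24. n12.hot = 25  [B₀.pre * 3 - 2]
25. n13.idx = false  [terminal]
26. n14.hot = 16  [terminal]
27. n12.pre = 29  [B.hot + 4]
28. n12.depth = 23  [B.hot * 3 - 52]
29. n0.tag = true  [B₀.pre > 8]
30. n0.depth = "mzqk"  ["m" ++ A.hot]
31. n0.ok = false  [B₁.depth > 23]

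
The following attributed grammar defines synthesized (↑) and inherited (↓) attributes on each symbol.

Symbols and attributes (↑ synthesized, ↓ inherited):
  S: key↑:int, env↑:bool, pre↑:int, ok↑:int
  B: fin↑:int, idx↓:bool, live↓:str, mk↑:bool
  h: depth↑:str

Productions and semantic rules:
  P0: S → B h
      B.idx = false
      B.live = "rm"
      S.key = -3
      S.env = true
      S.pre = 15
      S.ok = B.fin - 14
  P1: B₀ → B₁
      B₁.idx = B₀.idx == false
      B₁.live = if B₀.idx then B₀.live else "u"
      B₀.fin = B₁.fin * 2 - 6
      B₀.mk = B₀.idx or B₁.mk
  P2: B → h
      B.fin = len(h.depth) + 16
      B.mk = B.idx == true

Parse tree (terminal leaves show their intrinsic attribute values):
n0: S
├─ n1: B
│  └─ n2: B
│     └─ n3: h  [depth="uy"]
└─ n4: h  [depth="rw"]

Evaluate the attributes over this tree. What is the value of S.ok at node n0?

16

1. n1.idx = false  [false]
2. n1.live = "rm"  ["rm"]
3. n2.idx = true  [B₀.idx == false]
4. n2.live = "u"  [if B₀.idx then B₀.live else "u"]
5. n3.depth = "uy"  [terminal]
6. n2.fin = 18  [len(h.depth) + 16]
7. n2.mk = true  [B.idx == true]
8. n1.fin = 30  [B₁.fin * 2 - 6]
9. n1.mk = true  [B₀.idx or B₁.mk]
10. n4.depth = "rw"  [terminal]
11. n0.key = -3  [-3]
12. n0.env = true  [true]
13. n0.pre = 15  [15]
14. n0.ok = 16  [B.fin - 14]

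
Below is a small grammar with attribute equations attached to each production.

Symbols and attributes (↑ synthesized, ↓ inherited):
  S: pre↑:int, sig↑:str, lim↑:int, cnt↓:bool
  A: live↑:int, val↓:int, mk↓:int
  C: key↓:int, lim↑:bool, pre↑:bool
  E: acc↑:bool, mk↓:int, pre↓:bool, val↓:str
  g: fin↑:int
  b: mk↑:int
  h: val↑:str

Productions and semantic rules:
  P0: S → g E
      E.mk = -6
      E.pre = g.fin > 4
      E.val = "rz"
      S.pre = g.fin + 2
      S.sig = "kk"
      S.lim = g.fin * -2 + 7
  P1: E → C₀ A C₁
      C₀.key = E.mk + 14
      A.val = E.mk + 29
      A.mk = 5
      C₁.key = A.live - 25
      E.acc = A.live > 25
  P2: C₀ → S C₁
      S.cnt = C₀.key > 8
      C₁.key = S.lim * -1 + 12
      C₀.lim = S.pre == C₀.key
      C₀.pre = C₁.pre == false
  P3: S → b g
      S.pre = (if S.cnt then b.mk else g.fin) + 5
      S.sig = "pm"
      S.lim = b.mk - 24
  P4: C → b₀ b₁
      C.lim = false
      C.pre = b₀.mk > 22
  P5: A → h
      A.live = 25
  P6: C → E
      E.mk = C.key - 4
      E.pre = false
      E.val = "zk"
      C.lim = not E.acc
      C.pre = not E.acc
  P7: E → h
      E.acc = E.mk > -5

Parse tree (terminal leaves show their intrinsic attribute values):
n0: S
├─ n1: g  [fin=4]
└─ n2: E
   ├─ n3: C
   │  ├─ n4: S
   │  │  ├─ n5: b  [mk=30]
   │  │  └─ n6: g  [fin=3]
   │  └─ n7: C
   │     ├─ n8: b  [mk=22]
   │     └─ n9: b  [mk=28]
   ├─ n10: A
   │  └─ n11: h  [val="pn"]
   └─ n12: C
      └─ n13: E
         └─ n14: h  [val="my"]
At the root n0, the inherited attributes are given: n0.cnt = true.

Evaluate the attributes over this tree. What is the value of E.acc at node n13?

true

1. n0.cnt = true  [given at root]
2. n1.fin = 4  [terminal]
3. n2.mk = -6  [-6]
4. n2.pre = false  [g.fin > 4]
5. n2.val = "rz"  ["rz"]
6. n3.key = 8  [E.mk + 14]
7. n4.cnt = false  [C₀.key > 8]
8. n5.mk = 30  [terminal]
9. n6.fin = 3  [terminal]
10. n4.pre = 8  [(if S.cnt then b.mk else g.fin) + 5]
11. n4.sig = "pm"  ["pm"]
12. n4.lim = 6  [b.mk - 24]
13. n7.key = 6  [S.lim * -1 + 12]
14. n8.mk = 22  [terminal]
15. n9.mk = 28  [terminal]
16. n7.lim = false  [false]
17. n7.pre = false  [b₀.mk > 22]
18. n3.lim = true  [S.pre == C₀.key]
19. n3.pre = true  [C₁.pre == false]
20. n10.val = 23  [E.mk + 29]
21. n10.mk = 5  [5]
22. n11.val = "pn"  [terminal]
23. n10.live = 25  [25]
24. n12.key = 0  [A.live - 25]
25. n13.mk = -4  [C.key - 4]
26. n13.pre = false  [false]
27. n13.val = "zk"  ["zk"]
28. n14.val = "my"  [terminal]
29. n13.acc = true  [E.mk > -5]
30. n12.lim = false  [not E.acc]
31. n12.pre = false  [not E.acc]
32. n2.acc = false  [A.live > 25]
33. n0.pre = 6  [g.fin + 2]
34. n0.sig = "kk"  ["kk"]
35. n0.lim = -1  [g.fin * -2 + 7]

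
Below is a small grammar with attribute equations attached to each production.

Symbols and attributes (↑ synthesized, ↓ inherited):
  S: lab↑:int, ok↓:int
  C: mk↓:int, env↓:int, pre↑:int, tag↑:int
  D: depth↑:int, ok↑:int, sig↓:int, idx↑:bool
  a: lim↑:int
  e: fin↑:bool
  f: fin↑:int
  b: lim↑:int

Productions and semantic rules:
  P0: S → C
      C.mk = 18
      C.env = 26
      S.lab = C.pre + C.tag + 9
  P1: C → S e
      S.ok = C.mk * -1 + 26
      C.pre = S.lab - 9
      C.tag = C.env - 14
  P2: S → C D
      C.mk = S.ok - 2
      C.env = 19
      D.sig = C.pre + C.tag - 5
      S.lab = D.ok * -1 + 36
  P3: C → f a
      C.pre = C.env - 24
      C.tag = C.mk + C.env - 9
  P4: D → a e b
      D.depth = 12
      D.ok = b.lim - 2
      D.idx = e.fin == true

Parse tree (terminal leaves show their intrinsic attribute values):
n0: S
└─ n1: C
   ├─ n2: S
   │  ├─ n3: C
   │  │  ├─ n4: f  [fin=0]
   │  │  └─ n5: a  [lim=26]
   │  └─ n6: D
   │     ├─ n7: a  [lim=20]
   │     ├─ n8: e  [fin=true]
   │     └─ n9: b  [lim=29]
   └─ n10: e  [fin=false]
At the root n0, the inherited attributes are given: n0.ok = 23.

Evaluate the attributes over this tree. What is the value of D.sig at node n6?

6

1. n0.ok = 23  [given at root]
2. n1.mk = 18  [18]
3. n1.env = 26  [26]
4. n2.ok = 8  [C.mk * -1 + 26]
5. n3.mk = 6  [S.ok - 2]
6. n3.env = 19  [19]
7. n4.fin = 0  [terminal]
8. n5.lim = 26  [terminal]
9. n3.pre = -5  [C.env - 24]
10. n3.tag = 16  [C.mk + C.env - 9]
11. n6.sig = 6  [C.pre + C.tag - 5]
12. n7.lim = 20  [terminal]
13. n8.fin = true  [terminal]
14. n9.lim = 29  [terminal]
15. n6.depth = 12  [12]
16. n6.ok = 27  [b.lim - 2]
17. n6.idx = true  [e.fin == true]
18. n2.lab = 9  [D.ok * -1 + 36]
19. n10.fin = false  [terminal]
20. n1.pre = 0  [S.lab - 9]
21. n1.tag = 12  [C.env - 14]
22. n0.lab = 21  [C.pre + C.tag + 9]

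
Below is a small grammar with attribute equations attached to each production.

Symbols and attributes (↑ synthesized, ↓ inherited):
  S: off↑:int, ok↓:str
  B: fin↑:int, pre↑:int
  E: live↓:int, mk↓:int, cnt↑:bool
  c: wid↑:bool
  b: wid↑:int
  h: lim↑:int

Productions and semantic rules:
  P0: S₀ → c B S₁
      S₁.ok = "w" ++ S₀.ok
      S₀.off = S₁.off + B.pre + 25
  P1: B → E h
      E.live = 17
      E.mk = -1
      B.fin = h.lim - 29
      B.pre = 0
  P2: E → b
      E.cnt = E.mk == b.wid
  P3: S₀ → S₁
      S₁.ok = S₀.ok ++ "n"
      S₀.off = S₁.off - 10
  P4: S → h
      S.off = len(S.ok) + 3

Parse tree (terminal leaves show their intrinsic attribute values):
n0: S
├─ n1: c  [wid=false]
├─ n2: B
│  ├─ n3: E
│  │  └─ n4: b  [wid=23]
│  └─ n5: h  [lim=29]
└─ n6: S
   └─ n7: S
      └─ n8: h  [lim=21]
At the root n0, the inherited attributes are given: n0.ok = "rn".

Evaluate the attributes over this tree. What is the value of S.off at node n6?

1. n0.ok = "rn"  [given at root]
2. n1.wid = false  [terminal]
3. n3.live = 17  [17]
4. n3.mk = -1  [-1]
5. n4.wid = 23  [terminal]
6. n3.cnt = false  [E.mk == b.wid]
7. n5.lim = 29  [terminal]
8. n2.fin = 0  [h.lim - 29]
9. n2.pre = 0  [0]
10. n6.ok = "wrn"  ["w" ++ S₀.ok]
11. n7.ok = "wrnn"  [S₀.ok ++ "n"]
12. n8.lim = 21  [terminal]
13. n7.off = 7  [len(S.ok) + 3]
14. n6.off = -3  [S₁.off - 10]
15. n0.off = 22  [S₁.off + B.pre + 25]

-3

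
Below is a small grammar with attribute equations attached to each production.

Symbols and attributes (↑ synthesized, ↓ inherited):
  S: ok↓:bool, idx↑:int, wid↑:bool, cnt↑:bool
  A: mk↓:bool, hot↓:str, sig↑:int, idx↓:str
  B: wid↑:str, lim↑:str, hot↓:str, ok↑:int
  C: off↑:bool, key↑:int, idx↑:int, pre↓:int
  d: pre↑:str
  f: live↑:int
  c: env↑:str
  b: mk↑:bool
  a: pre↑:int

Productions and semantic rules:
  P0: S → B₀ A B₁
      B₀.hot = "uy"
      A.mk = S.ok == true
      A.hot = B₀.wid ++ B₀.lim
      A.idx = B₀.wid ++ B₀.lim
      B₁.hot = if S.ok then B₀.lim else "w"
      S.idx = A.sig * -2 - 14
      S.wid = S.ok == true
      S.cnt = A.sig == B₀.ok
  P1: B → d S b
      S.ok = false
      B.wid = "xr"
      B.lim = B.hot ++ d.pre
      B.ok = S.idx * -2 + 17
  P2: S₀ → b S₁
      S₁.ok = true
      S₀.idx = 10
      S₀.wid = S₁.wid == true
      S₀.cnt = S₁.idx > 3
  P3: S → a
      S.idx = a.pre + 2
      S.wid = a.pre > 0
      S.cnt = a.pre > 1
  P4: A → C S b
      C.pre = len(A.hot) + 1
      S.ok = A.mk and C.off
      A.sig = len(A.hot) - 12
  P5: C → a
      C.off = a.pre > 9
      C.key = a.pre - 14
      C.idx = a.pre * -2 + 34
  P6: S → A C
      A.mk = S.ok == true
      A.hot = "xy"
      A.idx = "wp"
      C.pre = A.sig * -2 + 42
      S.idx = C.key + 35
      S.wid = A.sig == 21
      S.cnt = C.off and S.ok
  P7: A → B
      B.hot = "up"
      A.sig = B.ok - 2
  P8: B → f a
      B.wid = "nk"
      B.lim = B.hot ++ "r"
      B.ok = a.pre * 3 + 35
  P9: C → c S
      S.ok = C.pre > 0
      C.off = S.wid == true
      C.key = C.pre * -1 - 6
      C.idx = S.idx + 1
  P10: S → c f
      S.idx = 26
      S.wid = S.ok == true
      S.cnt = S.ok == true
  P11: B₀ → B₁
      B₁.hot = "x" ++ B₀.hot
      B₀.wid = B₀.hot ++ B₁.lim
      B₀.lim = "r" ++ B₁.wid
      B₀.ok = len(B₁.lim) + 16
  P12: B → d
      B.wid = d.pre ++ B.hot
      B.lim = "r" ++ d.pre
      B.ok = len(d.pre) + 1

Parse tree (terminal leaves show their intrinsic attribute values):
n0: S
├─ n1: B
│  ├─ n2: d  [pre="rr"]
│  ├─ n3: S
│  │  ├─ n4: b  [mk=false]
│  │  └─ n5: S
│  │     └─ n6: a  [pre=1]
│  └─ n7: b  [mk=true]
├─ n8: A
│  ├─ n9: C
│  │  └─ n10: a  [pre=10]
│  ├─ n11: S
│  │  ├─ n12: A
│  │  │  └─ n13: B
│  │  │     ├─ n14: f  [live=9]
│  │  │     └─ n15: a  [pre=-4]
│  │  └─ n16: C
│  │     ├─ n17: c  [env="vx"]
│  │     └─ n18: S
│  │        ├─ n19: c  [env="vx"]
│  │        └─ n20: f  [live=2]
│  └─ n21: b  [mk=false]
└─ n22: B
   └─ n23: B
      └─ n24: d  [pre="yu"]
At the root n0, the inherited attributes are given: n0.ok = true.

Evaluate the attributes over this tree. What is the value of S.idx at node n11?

1. n0.ok = true  [given at root]
2. n1.hot = "uy"  ["uy"]
3. n2.pre = "rr"  [terminal]
4. n3.ok = false  [false]
5. n4.mk = false  [terminal]
6. n5.ok = true  [true]
7. n6.pre = 1  [terminal]
8. n5.idx = 3  [a.pre + 2]
9. n5.wid = true  [a.pre > 0]
10. n5.cnt = false  [a.pre > 1]
11. n3.idx = 10  [10]
12. n3.wid = true  [S₁.wid == true]
13. n3.cnt = false  [S₁.idx > 3]
14. n7.mk = true  [terminal]
15. n1.wid = "xr"  ["xr"]
16. n1.lim = "uyrr"  [B.hot ++ d.pre]
17. n1.ok = -3  [S.idx * -2 + 17]
18. n8.mk = true  [S.ok == true]
19. n8.hot = "xruyrr"  [B₀.wid ++ B₀.lim]
20. n8.idx = "xruyrr"  [B₀.wid ++ B₀.lim]
21. n9.pre = 7  [len(A.hot) + 1]
22. n10.pre = 10  [terminal]
23. n9.off = true  [a.pre > 9]
24. n9.key = -4  [a.pre - 14]
25. n9.idx = 14  [a.pre * -2 + 34]
26. n11.ok = true  [A.mk and C.off]
27. n12.mk = true  [S.ok == true]
28. n12.hot = "xy"  ["xy"]
29. n12.idx = "wp"  ["wp"]
30. n13.hot = "up"  ["up"]
31. n14.live = 9  [terminal]
32. n15.pre = -4  [terminal]
33. n13.wid = "nk"  ["nk"]
34. n13.lim = "upr"  [B.hot ++ "r"]
35. n13.ok = 23  [a.pre * 3 + 35]
36. n12.sig = 21  [B.ok - 2]
37. n16.pre = 0  [A.sig * -2 + 42]
38. n17.env = "vx"  [terminal]
39. n18.ok = false  [C.pre > 0]
40. n19.env = "vx"  [terminal]
41. n20.live = 2  [terminal]
42. n18.idx = 26  [26]
43. n18.wid = false  [S.ok == true]
44. n18.cnt = false  [S.ok == true]
45. n16.off = false  [S.wid == true]
46. n16.key = -6  [C.pre * -1 - 6]
47. n16.idx = 27  [S.idx + 1]
48. n11.idx = 29  [C.key + 35]
49. n11.wid = true  [A.sig == 21]
50. n11.cnt = false  [C.off and S.ok]
51. n21.mk = false  [terminal]
52. n8.sig = -6  [len(A.hot) - 12]
53. n22.hot = "uyrr"  [if S.ok then B₀.lim else "w"]
54. n23.hot = "xuyrr"  ["x" ++ B₀.hot]
55. n24.pre = "yu"  [terminal]
56. n23.wid = "yuxuyrr"  [d.pre ++ B.hot]
57. n23.lim = "ryu"  ["r" ++ d.pre]
58. n23.ok = 3  [len(d.pre) + 1]
59. n22.wid = "uyrrryu"  [B₀.hot ++ B₁.lim]
60. n22.lim = "ryuxuyrr"  ["r" ++ B₁.wid]
61. n22.ok = 19  [len(B₁.lim) + 16]
62. n0.idx = -2  [A.sig * -2 - 14]
63. n0.wid = true  [S.ok == true]
64. n0.cnt = false  [A.sig == B₀.ok]

29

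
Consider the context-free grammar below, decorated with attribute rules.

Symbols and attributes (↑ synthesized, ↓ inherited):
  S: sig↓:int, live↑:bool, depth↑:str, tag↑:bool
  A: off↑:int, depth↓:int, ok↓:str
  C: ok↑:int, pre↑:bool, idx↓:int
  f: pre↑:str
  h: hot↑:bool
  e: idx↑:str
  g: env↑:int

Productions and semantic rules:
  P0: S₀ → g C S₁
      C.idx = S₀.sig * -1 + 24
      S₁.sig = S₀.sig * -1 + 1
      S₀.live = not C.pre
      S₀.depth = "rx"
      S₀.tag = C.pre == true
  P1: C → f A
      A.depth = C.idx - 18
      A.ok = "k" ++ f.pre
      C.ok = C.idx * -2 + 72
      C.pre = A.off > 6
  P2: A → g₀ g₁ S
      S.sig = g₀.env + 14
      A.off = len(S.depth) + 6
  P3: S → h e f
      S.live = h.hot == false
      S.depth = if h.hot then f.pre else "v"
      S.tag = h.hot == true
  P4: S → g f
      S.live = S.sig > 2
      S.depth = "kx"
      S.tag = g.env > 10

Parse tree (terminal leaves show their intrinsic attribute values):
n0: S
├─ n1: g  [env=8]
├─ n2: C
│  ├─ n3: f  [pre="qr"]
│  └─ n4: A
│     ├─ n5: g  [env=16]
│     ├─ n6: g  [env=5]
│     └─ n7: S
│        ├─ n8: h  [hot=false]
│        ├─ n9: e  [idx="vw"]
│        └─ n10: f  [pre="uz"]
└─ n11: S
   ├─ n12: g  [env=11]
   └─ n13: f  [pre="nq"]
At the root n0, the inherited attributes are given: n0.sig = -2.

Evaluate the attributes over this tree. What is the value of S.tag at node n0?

1. n0.sig = -2  [given at root]
2. n1.env = 8  [terminal]
3. n2.idx = 26  [S₀.sig * -1 + 24]
4. n3.pre = "qr"  [terminal]
5. n4.depth = 8  [C.idx - 18]
6. n4.ok = "kqr"  ["k" ++ f.pre]
7. n5.env = 16  [terminal]
8. n6.env = 5  [terminal]
9. n7.sig = 30  [g₀.env + 14]
10. n8.hot = false  [terminal]
11. n9.idx = "vw"  [terminal]
12. n10.pre = "uz"  [terminal]
13. n7.live = true  [h.hot == false]
14. n7.depth = "v"  [if h.hot then f.pre else "v"]
15. n7.tag = false  [h.hot == true]
16. n4.off = 7  [len(S.depth) + 6]
17. n2.ok = 20  [C.idx * -2 + 72]
18. n2.pre = true  [A.off > 6]
19. n11.sig = 3  [S₀.sig * -1 + 1]
20. n12.env = 11  [terminal]
21. n13.pre = "nq"  [terminal]
22. n11.live = true  [S.sig > 2]
23. n11.depth = "kx"  ["kx"]
24. n11.tag = true  [g.env > 10]
25. n0.live = false  [not C.pre]
26. n0.depth = "rx"  ["rx"]
27. n0.tag = true  [C.pre == true]

true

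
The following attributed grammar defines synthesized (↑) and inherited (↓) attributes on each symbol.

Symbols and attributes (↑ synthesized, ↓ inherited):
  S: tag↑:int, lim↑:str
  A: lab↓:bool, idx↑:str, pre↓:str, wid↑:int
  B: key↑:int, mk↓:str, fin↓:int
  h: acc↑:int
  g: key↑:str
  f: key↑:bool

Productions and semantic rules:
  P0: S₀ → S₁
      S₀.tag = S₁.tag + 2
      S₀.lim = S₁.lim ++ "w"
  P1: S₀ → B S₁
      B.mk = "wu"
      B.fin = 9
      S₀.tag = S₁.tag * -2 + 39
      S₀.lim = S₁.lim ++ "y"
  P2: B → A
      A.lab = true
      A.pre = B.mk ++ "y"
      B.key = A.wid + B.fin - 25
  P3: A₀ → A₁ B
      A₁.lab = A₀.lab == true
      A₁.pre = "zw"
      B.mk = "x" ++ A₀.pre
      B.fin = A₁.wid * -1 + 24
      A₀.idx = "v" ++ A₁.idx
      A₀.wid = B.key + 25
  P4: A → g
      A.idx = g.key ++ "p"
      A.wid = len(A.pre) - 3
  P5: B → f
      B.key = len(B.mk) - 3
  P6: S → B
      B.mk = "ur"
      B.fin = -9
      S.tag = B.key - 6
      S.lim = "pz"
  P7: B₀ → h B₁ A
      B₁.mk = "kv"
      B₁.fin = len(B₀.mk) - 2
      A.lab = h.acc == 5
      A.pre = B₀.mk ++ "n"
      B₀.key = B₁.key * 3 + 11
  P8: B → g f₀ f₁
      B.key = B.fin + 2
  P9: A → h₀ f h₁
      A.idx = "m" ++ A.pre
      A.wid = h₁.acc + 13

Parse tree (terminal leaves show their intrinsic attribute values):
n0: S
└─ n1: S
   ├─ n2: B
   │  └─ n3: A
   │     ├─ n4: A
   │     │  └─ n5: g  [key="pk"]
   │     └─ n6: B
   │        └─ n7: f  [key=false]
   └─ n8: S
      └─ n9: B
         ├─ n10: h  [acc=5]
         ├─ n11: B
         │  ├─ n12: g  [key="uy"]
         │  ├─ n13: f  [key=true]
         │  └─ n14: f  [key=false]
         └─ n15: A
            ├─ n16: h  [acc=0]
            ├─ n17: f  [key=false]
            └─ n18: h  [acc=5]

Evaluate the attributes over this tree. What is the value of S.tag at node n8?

11

1. n2.mk = "wu"  ["wu"]
2. n2.fin = 9  [9]
3. n3.lab = true  [true]
4. n3.pre = "wuy"  [B.mk ++ "y"]
5. n4.lab = true  [A₀.lab == true]
6. n4.pre = "zw"  ["zw"]
7. n5.key = "pk"  [terminal]
8. n4.idx = "pkp"  [g.key ++ "p"]
9. n4.wid = -1  [len(A.pre) - 3]
10. n6.mk = "xwuy"  ["x" ++ A₀.pre]
11. n6.fin = 25  [A₁.wid * -1 + 24]
12. n7.key = false  [terminal]
13. n6.key = 1  [len(B.mk) - 3]
14. n3.idx = "vpkp"  ["v" ++ A₁.idx]
15. n3.wid = 26  [B.key + 25]
16. n2.key = 10  [A.wid + B.fin - 25]
17. n9.mk = "ur"  ["ur"]
18. n9.fin = -9  [-9]
19. n10.acc = 5  [terminal]
20. n11.mk = "kv"  ["kv"]
21. n11.fin = 0  [len(B₀.mk) - 2]
22. n12.key = "uy"  [terminal]
23. n13.key = true  [terminal]
24. n14.key = false  [terminal]
25. n11.key = 2  [B.fin + 2]
26. n15.lab = true  [h.acc == 5]
27. n15.pre = "urn"  [B₀.mk ++ "n"]
28. n16.acc = 0  [terminal]
29. n17.key = false  [terminal]
30. n18.acc = 5  [terminal]
31. n15.idx = "murn"  ["m" ++ A.pre]
32. n15.wid = 18  [h₁.acc + 13]
33. n9.key = 17  [B₁.key * 3 + 11]
34. n8.tag = 11  [B.key - 6]
35. n8.lim = "pz"  ["pz"]
36. n1.tag = 17  [S₁.tag * -2 + 39]
37. n1.lim = "pzy"  [S₁.lim ++ "y"]
38. n0.tag = 19  [S₁.tag + 2]
39. n0.lim = "pzyw"  [S₁.lim ++ "w"]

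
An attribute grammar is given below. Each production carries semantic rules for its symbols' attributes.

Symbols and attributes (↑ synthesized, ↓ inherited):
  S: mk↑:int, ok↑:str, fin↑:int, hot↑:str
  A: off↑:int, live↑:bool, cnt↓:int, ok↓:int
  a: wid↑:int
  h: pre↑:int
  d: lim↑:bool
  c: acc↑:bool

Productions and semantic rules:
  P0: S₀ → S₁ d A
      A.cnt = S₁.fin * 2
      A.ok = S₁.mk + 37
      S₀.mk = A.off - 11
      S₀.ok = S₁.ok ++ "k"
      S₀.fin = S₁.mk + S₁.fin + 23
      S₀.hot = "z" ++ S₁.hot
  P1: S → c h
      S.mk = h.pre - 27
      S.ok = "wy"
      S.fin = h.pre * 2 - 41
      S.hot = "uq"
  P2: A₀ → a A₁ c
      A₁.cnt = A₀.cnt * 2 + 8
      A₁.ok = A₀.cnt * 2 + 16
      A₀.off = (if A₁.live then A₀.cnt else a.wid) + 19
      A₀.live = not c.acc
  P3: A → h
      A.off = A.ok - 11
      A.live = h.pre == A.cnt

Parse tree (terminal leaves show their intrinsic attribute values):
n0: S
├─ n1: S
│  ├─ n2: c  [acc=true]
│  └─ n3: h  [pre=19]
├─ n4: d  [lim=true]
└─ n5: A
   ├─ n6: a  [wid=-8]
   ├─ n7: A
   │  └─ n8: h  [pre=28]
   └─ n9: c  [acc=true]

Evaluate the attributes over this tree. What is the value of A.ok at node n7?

4

1. n2.acc = true  [terminal]
2. n3.pre = 19  [terminal]
3. n1.mk = -8  [h.pre - 27]
4. n1.ok = "wy"  ["wy"]
5. n1.fin = -3  [h.pre * 2 - 41]
6. n1.hot = "uq"  ["uq"]
7. n4.lim = true  [terminal]
8. n5.cnt = -6  [S₁.fin * 2]
9. n5.ok = 29  [S₁.mk + 37]
10. n6.wid = -8  [terminal]
11. n7.cnt = -4  [A₀.cnt * 2 + 8]
12. n7.ok = 4  [A₀.cnt * 2 + 16]
13. n8.pre = 28  [terminal]
14. n7.off = -7  [A.ok - 11]
15. n7.live = false  [h.pre == A.cnt]
16. n9.acc = true  [terminal]
17. n5.off = 11  [(if A₁.live then A₀.cnt else a.wid) + 19]
18. n5.live = false  [not c.acc]
19. n0.mk = 0  [A.off - 11]
20. n0.ok = "wyk"  [S₁.ok ++ "k"]
21. n0.fin = 12  [S₁.mk + S₁.fin + 23]
22. n0.hot = "zuq"  ["z" ++ S₁.hot]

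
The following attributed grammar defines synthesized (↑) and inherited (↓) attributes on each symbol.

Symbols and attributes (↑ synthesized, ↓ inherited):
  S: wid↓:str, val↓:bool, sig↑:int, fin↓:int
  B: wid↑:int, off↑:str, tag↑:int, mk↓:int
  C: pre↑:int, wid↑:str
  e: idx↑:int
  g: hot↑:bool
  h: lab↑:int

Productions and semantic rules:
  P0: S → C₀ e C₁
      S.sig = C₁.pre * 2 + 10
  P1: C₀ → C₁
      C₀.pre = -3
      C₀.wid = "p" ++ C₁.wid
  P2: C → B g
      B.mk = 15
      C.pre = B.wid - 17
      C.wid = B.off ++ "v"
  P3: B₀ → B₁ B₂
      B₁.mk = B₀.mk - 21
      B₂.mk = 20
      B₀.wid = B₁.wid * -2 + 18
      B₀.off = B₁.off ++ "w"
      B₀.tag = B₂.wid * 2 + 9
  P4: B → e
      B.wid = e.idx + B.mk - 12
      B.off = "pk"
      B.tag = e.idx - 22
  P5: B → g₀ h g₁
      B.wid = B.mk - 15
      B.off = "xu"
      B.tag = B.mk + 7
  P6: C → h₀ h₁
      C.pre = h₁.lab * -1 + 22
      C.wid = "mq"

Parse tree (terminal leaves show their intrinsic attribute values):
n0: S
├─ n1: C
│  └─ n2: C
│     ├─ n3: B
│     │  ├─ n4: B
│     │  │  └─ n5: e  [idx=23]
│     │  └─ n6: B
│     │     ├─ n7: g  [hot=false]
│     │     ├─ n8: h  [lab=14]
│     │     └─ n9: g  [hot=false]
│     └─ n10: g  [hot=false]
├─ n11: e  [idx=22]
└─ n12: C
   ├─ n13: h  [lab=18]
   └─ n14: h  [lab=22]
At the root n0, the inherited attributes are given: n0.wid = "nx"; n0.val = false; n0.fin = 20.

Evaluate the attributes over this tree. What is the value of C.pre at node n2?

-9

1. n0.wid = "nx"  [given at root]
2. n0.val = false  [given at root]
3. n0.fin = 20  [given at root]
4. n3.mk = 15  [15]
5. n4.mk = -6  [B₀.mk - 21]
6. n5.idx = 23  [terminal]
7. n4.wid = 5  [e.idx + B.mk - 12]
8. n4.off = "pk"  ["pk"]
9. n4.tag = 1  [e.idx - 22]
10. n6.mk = 20  [20]
11. n7.hot = false  [terminal]
12. n8.lab = 14  [terminal]
13. n9.hot = false  [terminal]
14. n6.wid = 5  [B.mk - 15]
15. n6.off = "xu"  ["xu"]
16. n6.tag = 27  [B.mk + 7]
17. n3.wid = 8  [B₁.wid * -2 + 18]
18. n3.off = "pkw"  [B₁.off ++ "w"]
19. n3.tag = 19  [B₂.wid * 2 + 9]
20. n10.hot = false  [terminal]
21. n2.pre = -9  [B.wid - 17]
22. n2.wid = "pkwv"  [B.off ++ "v"]
23. n1.pre = -3  [-3]
24. n1.wid = "ppkwv"  ["p" ++ C₁.wid]
25. n11.idx = 22  [terminal]
26. n13.lab = 18  [terminal]
27. n14.lab = 22  [terminal]
28. n12.pre = 0  [h₁.lab * -1 + 22]
29. n12.wid = "mq"  ["mq"]
30. n0.sig = 10  [C₁.pre * 2 + 10]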